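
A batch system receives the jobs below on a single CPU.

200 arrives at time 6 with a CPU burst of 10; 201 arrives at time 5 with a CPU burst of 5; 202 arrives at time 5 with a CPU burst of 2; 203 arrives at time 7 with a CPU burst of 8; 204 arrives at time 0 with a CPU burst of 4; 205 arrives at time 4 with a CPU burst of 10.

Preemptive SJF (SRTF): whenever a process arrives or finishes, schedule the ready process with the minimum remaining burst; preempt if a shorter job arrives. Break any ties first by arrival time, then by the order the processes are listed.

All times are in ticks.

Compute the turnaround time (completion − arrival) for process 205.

Timeline: | 204 0-4 | 205 4-5 | 202 5-7 | 201 7-12 | 203 12-20 | 205 20-29 | 200 29-39 |
Completion: 200=39  201=12  202=7  203=20  204=4  205=29
Turnaround(205) = completion − arrival = 29 − 4 = 25

25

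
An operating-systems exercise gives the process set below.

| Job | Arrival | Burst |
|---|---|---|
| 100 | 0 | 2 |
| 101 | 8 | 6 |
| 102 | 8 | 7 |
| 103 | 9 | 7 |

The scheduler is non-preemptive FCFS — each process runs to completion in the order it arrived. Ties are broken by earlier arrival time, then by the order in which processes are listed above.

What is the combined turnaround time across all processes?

Gantt: | 100 0-2 | idle 2-8 | 101 8-14 | 102 14-21 | 103 21-28 |
Completion: 100=2  101=14  102=21  103=28
Turnaround (C−A): 100=2  101=6  102=13  103=19
Turnaround = completion − arrival: 100=2, 101=6, 102=13, 103=19
Total turnaround = 2 + 6 + 13 + 19 = 40

40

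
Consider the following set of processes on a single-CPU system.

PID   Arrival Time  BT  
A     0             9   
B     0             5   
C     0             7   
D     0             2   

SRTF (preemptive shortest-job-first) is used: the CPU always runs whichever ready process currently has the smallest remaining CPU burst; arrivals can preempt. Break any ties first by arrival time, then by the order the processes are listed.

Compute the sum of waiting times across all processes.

23

Schedule: | D 0-2 | B 2-7 | C 7-14 | A 14-23 |
Completion: A=23  B=7  C=14  D=2
Turnaround (C−A): A=23  B=7  C=14  D=2
Waiting = turnaround − burst: A=14, B=2, C=7, D=0
Total waiting = 14 + 2 + 7 + 0 = 23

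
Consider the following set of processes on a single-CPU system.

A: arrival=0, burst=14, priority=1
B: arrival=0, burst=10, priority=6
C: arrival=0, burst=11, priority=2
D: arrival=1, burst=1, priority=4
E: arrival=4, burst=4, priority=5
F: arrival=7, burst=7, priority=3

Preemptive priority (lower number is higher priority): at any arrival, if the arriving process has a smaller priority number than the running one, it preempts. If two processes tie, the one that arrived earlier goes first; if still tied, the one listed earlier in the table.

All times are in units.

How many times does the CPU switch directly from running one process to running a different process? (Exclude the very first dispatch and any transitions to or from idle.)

5

Schedule: | A 0-14 | C 14-25 | F 25-32 | D 32-33 | E 33-37 | B 37-47 |
Completion: A=14  B=47  C=25  D=33  E=37  F=32
Turnaround (C−A): A=14  B=47  C=25  D=32  E=33  F=25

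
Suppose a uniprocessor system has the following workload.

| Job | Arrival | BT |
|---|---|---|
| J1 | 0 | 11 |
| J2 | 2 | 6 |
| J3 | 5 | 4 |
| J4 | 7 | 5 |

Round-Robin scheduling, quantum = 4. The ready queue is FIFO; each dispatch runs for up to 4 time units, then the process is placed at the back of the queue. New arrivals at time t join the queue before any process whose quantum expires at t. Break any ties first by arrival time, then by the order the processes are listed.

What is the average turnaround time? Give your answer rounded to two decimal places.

18.75

Timeline: | J1 0-4 | J2 4-8 | J1 8-12 | J3 12-16 | J4 16-20 | J2 20-22 | J1 22-25 | J4 25-26 |
Completion: J1=25  J2=22  J3=16  J4=26
Turnaround (C−A): J1=25  J2=20  J3=11  J4=19
Turnaround times: J1=25, J2=20, J3=11, J4=19
Average turnaround = (25+20+11+19) / 4 = 75/4 = 18.75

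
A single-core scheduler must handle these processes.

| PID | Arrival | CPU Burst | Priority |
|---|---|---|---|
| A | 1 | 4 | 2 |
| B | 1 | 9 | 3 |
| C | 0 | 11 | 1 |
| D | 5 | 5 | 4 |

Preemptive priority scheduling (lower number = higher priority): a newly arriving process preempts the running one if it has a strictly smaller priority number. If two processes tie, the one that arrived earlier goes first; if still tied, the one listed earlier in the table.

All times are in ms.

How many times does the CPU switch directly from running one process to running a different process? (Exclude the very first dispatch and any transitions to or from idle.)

3

Timeline: | C 0-11 | A 11-15 | B 15-24 | D 24-29 |
Completion: A=15  B=24  C=11  D=29
Turnaround (C−A): A=14  B=23  C=11  D=24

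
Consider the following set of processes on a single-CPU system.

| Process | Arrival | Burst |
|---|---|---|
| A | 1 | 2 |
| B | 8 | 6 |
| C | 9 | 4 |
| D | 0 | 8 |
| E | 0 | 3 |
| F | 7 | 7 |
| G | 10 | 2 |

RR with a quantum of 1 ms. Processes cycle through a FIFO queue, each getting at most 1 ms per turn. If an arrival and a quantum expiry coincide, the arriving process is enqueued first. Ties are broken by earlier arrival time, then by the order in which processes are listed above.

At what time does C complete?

26

Timeline: | D 0-1 | E 1-2 | A 2-3 | D 3-4 | E 4-5 | A 5-6 | D 6-7 | E 7-8 | F 8-9 | D 9-10 | B 10-11 | C 11-12 | F 12-13 | G 13-14 | D 14-15 | B 15-16 | C 16-17 | F 17-18 | G 18-19 | D 19-20 | B 20-21 | C 21-22 | F 22-23 | D 23-24 | B 24-25 | C 25-26 | F 26-27 | D 27-28 | B 28-29 | F 29-30 | B 30-31 | F 31-32 |
Completion: A=6  B=31  C=26  D=28  E=8  F=32  G=19
Turnaround (C−A): A=5  B=23  C=17  D=28  E=8  F=25  G=9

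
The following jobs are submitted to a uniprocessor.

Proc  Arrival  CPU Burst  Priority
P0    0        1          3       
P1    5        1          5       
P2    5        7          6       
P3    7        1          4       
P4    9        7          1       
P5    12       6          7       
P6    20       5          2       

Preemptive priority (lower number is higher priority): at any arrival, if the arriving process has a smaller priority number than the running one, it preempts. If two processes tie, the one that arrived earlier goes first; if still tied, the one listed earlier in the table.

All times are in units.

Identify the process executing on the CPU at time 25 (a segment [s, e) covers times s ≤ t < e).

P2

Gantt: | P0 0-1 | idle 1-5 | P1 5-6 | P2 6-7 | P3 7-8 | P2 8-9 | P4 9-16 | P2 16-20 | P6 20-25 | P2 25-26 | P5 26-32 |
Completion: P0=1  P1=6  P2=26  P3=8  P4=16  P5=32  P6=25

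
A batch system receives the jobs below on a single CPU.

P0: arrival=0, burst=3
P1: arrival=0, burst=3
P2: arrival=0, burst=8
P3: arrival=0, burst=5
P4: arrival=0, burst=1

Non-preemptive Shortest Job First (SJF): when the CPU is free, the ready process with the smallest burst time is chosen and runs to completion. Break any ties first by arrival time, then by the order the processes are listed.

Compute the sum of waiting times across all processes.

24

Schedule: | P4 0-1 | P0 1-4 | P1 4-7 | P3 7-12 | P2 12-20 |
Completion: P0=4  P1=7  P2=20  P3=12  P4=1
Turnaround (C−A): P0=4  P1=7  P2=20  P3=12  P4=1
Waiting = turnaround − burst: P0=1, P1=4, P2=12, P3=7, P4=0
Total waiting = 1 + 4 + 12 + 7 + 0 = 24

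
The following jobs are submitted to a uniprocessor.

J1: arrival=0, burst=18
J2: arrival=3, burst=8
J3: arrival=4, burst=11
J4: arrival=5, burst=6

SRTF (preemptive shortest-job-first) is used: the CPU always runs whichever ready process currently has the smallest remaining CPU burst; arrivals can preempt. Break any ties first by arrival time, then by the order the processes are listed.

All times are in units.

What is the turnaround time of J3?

Timeline: | J1 0-3 | J2 3-11 | J4 11-17 | J3 17-28 | J1 28-43 |
Completion: J1=43  J2=11  J3=28  J4=17
Turnaround(J3) = completion − arrival = 28 − 4 = 24

24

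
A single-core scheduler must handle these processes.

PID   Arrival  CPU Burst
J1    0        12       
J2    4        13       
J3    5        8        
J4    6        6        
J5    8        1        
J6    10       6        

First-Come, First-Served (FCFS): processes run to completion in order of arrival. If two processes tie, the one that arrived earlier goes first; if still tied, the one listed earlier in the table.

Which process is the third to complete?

J3

Gantt: | J1 0-12 | J2 12-25 | J3 25-33 | J4 33-39 | J5 39-40 | J6 40-46 |
Completion: J1=12  J2=25  J3=33  J4=39  J5=40  J6=46
Turnaround (C−A): J1=12  J2=21  J3=28  J4=33  J5=32  J6=36
Finish order: J1 → J2 → J3 → J4 → J5 → J6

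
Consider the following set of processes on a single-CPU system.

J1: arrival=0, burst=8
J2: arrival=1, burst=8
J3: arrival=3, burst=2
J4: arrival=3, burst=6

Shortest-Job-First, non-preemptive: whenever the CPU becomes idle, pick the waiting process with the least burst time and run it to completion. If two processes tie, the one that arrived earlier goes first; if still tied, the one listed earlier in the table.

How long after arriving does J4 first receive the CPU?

Schedule: | J1 0-8 | J3 8-10 | J4 10-16 | J2 16-24 |
Completion: J1=8  J2=24  J3=10  J4=16
Turnaround (C−A): J1=8  J2=23  J3=7  J4=13
Response(J4) = first start − arrival = 10 − 3 = 7

7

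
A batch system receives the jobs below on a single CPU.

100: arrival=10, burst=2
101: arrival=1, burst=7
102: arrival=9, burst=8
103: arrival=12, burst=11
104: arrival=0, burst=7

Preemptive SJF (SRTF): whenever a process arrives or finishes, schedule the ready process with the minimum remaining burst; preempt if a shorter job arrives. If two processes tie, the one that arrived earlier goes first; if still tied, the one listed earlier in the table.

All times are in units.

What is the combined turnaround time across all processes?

62

Schedule: | 104 0-7 | 101 7-10 | 100 10-12 | 101 12-16 | 102 16-24 | 103 24-35 |
Completion: 100=12  101=16  102=24  103=35  104=7
Turnaround (C−A): 100=2  101=15  102=15  103=23  104=7
Turnaround = completion − arrival: 100=2, 101=15, 102=15, 103=23, 104=7
Total turnaround = 2 + 15 + 15 + 23 + 7 = 62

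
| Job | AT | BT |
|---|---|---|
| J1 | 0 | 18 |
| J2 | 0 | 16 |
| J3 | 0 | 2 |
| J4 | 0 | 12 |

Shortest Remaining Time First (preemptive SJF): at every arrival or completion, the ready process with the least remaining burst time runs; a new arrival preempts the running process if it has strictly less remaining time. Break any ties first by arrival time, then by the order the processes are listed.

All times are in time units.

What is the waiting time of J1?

Gantt: | J3 0-2 | J4 2-14 | J2 14-30 | J1 30-48 |
Completion: J1=48  J2=30  J3=2  J4=14
Waiting(J1) = turnaround − burst = 48 − 18 = 30

30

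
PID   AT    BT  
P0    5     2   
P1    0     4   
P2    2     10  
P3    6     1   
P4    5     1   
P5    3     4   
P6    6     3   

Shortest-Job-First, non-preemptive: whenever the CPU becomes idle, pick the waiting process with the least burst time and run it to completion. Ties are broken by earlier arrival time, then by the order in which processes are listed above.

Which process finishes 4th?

Timeline: | P1 0-4 | P5 4-8 | P4 8-9 | P3 9-10 | P0 10-12 | P6 12-15 | P2 15-25 |
Completion: P0=12  P1=4  P2=25  P3=10  P4=9  P5=8  P6=15
Finish order: P1 → P5 → P4 → P3 → P0 → P6 → P2

P3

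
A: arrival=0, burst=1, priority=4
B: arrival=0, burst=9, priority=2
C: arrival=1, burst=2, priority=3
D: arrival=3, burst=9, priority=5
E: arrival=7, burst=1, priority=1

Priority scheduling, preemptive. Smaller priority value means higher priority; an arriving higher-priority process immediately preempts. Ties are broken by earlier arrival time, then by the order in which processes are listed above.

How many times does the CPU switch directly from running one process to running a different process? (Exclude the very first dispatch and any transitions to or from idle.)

5

Timeline: | B 0-7 | E 7-8 | B 8-10 | C 10-12 | A 12-13 | D 13-22 |
Completion: A=13  B=10  C=12  D=22  E=8
Turnaround (C−A): A=13  B=10  C=11  D=19  E=1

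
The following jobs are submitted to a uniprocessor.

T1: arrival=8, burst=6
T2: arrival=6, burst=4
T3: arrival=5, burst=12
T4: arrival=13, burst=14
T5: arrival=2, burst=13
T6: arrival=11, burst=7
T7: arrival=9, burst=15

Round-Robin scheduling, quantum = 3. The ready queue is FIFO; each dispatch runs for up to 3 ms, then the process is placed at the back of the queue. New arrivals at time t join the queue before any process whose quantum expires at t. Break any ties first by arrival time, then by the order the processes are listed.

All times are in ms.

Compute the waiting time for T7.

47

Gantt: | idle 0-2 | T5 2-5 | T3 5-8 | T5 8-11 | T2 11-14 | T1 14-17 | T3 17-20 | T7 20-23 | T6 23-26 | T5 26-29 | T4 29-32 | T2 32-33 | T1 33-36 | T3 36-39 | T7 39-42 | T6 42-45 | T5 45-48 | T4 48-51 | T3 51-54 | T7 54-57 | T6 57-58 | T5 58-59 | T4 59-62 | T7 62-65 | T4 65-68 | T7 68-71 | T4 71-73 |
Completion: T1=36  T2=33  T3=54  T4=73  T5=59  T6=58  T7=71
Turnaround (C−A): T1=28  T2=27  T3=49  T4=60  T5=57  T6=47  T7=62
Waiting(T7) = turnaround − burst = 62 − 15 = 47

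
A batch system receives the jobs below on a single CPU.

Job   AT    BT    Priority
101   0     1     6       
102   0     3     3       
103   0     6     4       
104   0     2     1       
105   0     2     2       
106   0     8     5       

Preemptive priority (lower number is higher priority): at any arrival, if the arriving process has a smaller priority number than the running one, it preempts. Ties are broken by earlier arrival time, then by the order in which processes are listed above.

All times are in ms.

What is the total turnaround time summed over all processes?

Gantt: | 104 0-2 | 105 2-4 | 102 4-7 | 103 7-13 | 106 13-21 | 101 21-22 |
Completion: 101=22  102=7  103=13  104=2  105=4  106=21
Turnaround (C−A): 101=22  102=7  103=13  104=2  105=4  106=21
Turnaround = completion − arrival: 101=22, 102=7, 103=13, 104=2, 105=4, 106=21
Total turnaround = 22 + 7 + 13 + 2 + 4 + 21 = 69

69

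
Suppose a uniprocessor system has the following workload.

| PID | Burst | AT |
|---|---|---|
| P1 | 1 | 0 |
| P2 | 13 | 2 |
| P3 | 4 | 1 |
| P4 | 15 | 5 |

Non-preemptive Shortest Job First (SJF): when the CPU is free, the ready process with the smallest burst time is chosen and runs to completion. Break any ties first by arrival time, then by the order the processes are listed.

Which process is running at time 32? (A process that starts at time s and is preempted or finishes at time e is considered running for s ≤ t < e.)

Gantt: | P1 0-1 | P3 1-5 | P2 5-18 | P4 18-33 |
Completion: P1=1  P2=18  P3=5  P4=33

P4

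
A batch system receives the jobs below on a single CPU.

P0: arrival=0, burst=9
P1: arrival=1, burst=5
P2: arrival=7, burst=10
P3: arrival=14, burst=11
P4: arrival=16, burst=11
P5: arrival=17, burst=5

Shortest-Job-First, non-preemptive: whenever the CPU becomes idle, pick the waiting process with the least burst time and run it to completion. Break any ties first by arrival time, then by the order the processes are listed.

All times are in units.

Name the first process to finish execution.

P0

Timeline: | P0 0-9 | P1 9-14 | P2 14-24 | P5 24-29 | P3 29-40 | P4 40-51 |
Completion: P0=9  P1=14  P2=24  P3=40  P4=51  P5=29
Finish order: P0 → P1 → P2 → P5 → P3 → P4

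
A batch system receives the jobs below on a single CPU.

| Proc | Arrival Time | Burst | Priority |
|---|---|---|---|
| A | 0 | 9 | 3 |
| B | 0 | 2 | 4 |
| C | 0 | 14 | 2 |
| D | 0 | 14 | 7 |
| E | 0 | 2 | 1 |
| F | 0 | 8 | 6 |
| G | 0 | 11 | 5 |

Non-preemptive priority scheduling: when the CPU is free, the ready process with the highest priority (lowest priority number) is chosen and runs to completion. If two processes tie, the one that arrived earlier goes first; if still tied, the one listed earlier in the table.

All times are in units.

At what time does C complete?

Schedule: | E 0-2 | C 2-16 | A 16-25 | B 25-27 | G 27-38 | F 38-46 | D 46-60 |
Completion: A=25  B=27  C=16  D=60  E=2  F=46  G=38

16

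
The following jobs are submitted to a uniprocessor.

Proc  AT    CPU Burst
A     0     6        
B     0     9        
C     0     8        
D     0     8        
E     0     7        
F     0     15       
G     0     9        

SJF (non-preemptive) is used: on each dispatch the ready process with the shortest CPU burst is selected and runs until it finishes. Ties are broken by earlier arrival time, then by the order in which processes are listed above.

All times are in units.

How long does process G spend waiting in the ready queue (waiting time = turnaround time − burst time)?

Gantt: | A 0-6 | E 6-13 | C 13-21 | D 21-29 | B 29-38 | G 38-47 | F 47-62 |
Completion: A=6  B=38  C=21  D=29  E=13  F=62  G=47
Turnaround (C−A): A=6  B=38  C=21  D=29  E=13  F=62  G=47
Waiting(G) = turnaround − burst = 47 − 9 = 38

38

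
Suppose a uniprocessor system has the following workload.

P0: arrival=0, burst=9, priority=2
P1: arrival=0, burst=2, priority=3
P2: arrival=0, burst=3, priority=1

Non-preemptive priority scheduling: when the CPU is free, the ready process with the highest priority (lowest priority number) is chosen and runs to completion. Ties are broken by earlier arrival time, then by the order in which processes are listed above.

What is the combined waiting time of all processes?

Timeline: | P2 0-3 | P0 3-12 | P1 12-14 |
Completion: P0=12  P1=14  P2=3
Waiting = turnaround − burst: P0=3, P1=12, P2=0
Total waiting = 3 + 12 + 0 = 15

15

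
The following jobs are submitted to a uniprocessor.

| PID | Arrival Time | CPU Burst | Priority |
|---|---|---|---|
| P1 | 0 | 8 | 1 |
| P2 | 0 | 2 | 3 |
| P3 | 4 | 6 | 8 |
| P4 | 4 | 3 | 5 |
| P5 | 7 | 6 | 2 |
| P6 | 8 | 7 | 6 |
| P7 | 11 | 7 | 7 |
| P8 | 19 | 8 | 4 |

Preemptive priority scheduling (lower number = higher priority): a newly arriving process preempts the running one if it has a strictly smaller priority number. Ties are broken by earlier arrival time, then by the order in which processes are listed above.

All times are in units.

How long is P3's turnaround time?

43

Gantt: | P1 0-8 | P5 8-14 | P2 14-16 | P4 16-19 | P8 19-27 | P6 27-34 | P7 34-41 | P3 41-47 |
Completion: P1=8  P2=16  P3=47  P4=19  P5=14  P6=34  P7=41  P8=27
Turnaround(P3) = completion − arrival = 47 − 4 = 43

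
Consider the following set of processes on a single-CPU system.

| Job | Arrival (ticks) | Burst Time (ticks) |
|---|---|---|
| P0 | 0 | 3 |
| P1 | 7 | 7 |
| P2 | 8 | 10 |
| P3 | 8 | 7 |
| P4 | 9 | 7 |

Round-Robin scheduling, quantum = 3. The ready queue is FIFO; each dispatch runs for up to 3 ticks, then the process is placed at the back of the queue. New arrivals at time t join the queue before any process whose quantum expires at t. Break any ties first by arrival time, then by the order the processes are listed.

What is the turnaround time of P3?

Timeline: | P0 0-3 | idle 3-7 | P1 7-10 | P2 10-13 | P3 13-16 | P4 16-19 | P1 19-22 | P2 22-25 | P3 25-28 | P4 28-31 | P1 31-32 | P2 32-35 | P3 35-36 | P4 36-37 | P2 37-38 |
Completion: P0=3  P1=32  P2=38  P3=36  P4=37
Turnaround(P3) = completion − arrival = 36 − 8 = 28

28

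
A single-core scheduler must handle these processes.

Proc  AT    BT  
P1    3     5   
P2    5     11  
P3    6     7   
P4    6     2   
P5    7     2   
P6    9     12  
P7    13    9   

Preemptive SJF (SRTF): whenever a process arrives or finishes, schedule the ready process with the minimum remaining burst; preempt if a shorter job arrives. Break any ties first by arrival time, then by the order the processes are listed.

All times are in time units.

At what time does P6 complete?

51

Schedule: | idle 0-3 | P1 3-8 | P4 8-10 | P5 10-12 | P3 12-19 | P7 19-28 | P2 28-39 | P6 39-51 |
Completion: P1=8  P2=39  P3=19  P4=10  P5=12  P6=51  P7=28
Turnaround (C−A): P1=5  P2=34  P3=13  P4=4  P5=5  P6=42  P7=15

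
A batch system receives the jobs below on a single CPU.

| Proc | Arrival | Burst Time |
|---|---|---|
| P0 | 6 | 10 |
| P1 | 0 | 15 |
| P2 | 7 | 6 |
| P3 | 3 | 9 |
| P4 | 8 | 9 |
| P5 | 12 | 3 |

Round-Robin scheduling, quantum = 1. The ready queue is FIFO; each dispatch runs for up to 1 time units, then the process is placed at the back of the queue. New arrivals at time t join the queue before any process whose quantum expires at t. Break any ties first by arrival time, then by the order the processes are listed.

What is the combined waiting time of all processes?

174

Timeline: | P1 0-3 | P3 3-4 | P1 4-5 | P3 5-6 | P1 6-7 | P0 7-8 | P3 8-9 | P2 9-10 | P1 10-11 | P4 11-12 | P0 12-13 | P3 13-14 | P2 14-15 | P1 15-16 | P5 16-17 | P4 17-18 | P0 18-19 | P3 19-20 | P2 20-21 | P1 21-22 | P5 22-23 | P4 23-24 | P0 24-25 | P3 25-26 | P2 26-27 | P1 27-28 | P5 28-29 | P4 29-30 | P0 30-31 | P3 31-32 | P2 32-33 | P1 33-34 | P4 34-35 | P0 35-36 | P3 36-37 | P2 37-38 | P1 38-39 | P4 39-40 | P0 40-41 | P3 41-42 | P1 42-43 | P4 43-44 | P0 44-45 | P1 45-46 | P4 46-47 | P0 47-48 | P1 48-49 | P4 49-50 | P0 50-51 | P1 51-52 |
Completion: P0=51  P1=52  P2=38  P3=42  P4=50  P5=29
Turnaround (C−A): P0=45  P1=52  P2=31  P3=39  P4=42  P5=17
Waiting = turnaround − burst: P0=35, P1=37, P2=25, P3=30, P4=33, P5=14
Total waiting = 35 + 37 + 25 + 30 + 33 + 14 = 174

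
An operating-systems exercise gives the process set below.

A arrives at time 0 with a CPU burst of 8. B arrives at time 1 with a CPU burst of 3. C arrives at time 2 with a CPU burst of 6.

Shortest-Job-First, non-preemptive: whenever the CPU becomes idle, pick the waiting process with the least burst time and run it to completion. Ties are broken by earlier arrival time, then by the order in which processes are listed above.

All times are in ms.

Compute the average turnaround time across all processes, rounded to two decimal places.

11.00

Schedule: | A 0-8 | B 8-11 | C 11-17 |
Completion: A=8  B=11  C=17
Turnaround times: A=8, B=10, C=15
Average turnaround = (8+10+15) / 3 = 33/3 = 11.00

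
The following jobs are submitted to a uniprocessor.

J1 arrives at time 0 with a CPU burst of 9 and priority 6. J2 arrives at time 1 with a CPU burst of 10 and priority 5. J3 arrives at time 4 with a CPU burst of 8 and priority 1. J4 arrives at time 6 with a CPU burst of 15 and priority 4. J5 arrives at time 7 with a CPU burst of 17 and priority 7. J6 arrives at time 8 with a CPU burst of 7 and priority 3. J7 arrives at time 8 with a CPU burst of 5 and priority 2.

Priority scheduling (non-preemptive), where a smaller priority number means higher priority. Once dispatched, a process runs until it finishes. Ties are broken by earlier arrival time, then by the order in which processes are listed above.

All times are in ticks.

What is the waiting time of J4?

23

Timeline: | J1 0-9 | J3 9-17 | J7 17-22 | J6 22-29 | J4 29-44 | J2 44-54 | J5 54-71 |
Completion: J1=9  J2=54  J3=17  J4=44  J5=71  J6=29  J7=22
Turnaround (C−A): J1=9  J2=53  J3=13  J4=38  J5=64  J6=21  J7=14
Waiting(J4) = turnaround − burst = 38 − 15 = 23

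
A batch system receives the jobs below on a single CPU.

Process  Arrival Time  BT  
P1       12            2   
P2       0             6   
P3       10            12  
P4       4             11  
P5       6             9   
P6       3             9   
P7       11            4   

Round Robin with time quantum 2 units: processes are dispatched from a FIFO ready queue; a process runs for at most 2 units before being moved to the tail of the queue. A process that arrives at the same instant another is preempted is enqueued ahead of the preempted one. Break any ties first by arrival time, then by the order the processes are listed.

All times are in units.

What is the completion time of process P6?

Gantt: | P2 0-4 | P6 4-6 | P4 6-8 | P2 8-10 | P5 10-12 | P6 12-14 | P4 14-16 | P3 16-18 | P7 18-20 | P1 20-22 | P5 22-24 | P6 24-26 | P4 26-28 | P3 28-30 | P7 30-32 | P5 32-34 | P6 34-36 | P4 36-38 | P3 38-40 | P5 40-42 | P6 42-43 | P4 43-45 | P3 45-47 | P5 47-48 | P4 48-49 | P3 49-53 |
Completion: P1=22  P2=10  P3=53  P4=49  P5=48  P6=43  P7=32
Turnaround (C−A): P1=10  P2=10  P3=43  P4=45  P5=42  P6=40  P7=21

43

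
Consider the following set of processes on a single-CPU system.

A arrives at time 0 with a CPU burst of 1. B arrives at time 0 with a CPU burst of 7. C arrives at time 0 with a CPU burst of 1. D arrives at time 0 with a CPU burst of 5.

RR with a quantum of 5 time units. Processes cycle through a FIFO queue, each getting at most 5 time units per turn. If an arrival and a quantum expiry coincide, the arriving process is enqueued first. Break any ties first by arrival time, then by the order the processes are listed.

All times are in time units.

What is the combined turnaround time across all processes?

Gantt: | A 0-1 | B 1-6 | C 6-7 | D 7-12 | B 12-14 |
Completion: A=1  B=14  C=7  D=12
Turnaround = completion − arrival: A=1, B=14, C=7, D=12
Total turnaround = 1 + 14 + 7 + 12 = 34

34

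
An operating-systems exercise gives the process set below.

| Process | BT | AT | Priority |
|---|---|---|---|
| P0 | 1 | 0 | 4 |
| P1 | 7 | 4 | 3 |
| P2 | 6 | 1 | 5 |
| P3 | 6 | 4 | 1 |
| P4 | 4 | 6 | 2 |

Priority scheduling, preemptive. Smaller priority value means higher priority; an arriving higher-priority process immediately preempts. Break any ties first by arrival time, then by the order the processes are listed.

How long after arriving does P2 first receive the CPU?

Gantt: | P0 0-1 | P2 1-4 | P3 4-10 | P4 10-14 | P1 14-21 | P2 21-24 |
Completion: P0=1  P1=21  P2=24  P3=10  P4=14
Response(P2) = first start − arrival = 1 − 1 = 0

0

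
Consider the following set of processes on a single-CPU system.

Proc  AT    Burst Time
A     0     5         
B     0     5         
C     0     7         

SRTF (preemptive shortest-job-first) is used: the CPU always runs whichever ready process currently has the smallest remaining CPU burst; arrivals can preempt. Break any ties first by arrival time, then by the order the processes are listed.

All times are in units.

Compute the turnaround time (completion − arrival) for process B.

Timeline: | A 0-5 | B 5-10 | C 10-17 |
Completion: A=5  B=10  C=17
Turnaround (C−A): A=5  B=10  C=17
Turnaround(B) = completion − arrival = 10 − 0 = 10

10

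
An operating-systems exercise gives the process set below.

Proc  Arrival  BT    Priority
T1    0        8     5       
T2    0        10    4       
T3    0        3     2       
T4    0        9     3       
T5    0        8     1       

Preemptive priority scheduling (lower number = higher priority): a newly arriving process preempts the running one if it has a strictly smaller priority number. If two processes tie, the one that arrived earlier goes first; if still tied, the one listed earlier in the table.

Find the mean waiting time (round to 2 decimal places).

Timeline: | T5 0-8 | T3 8-11 | T4 11-20 | T2 20-30 | T1 30-38 |
Completion: T1=38  T2=30  T3=11  T4=20  T5=8
Waiting times: T1=30, T2=20, T3=8, T4=11, T5=0
Average waiting = (30+20+8+11+0) / 5 = 69/5 = 13.80

13.80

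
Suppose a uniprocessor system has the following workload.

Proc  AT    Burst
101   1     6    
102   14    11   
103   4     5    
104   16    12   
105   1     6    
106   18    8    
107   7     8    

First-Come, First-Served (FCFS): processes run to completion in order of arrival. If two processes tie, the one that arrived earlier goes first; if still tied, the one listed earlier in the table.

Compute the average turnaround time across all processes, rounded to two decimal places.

20.86

Gantt: | idle 0-1 | 101 1-7 | 105 7-13 | 103 13-18 | 107 18-26 | 102 26-37 | 104 37-49 | 106 49-57 |
Completion: 101=7  102=37  103=18  104=49  105=13  106=57  107=26
Turnaround (C−A): 101=6  102=23  103=14  104=33  105=12  106=39  107=19
Turnaround times: 101=6, 102=23, 103=14, 104=33, 105=12, 106=39, 107=19
Average turnaround = (6+23+14+33+12+39+19) / 7 = 146/7 = 20.86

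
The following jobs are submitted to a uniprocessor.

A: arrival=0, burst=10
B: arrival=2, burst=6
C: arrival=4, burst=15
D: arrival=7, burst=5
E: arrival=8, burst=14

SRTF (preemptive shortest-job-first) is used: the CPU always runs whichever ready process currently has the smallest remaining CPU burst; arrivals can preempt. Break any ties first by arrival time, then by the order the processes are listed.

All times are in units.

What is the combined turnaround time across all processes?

Timeline: | A 0-2 | B 2-8 | D 8-13 | A 13-21 | E 21-35 | C 35-50 |
Completion: A=21  B=8  C=50  D=13  E=35
Turnaround = completion − arrival: A=21, B=6, C=46, D=6, E=27
Total turnaround = 21 + 6 + 46 + 6 + 27 = 106

106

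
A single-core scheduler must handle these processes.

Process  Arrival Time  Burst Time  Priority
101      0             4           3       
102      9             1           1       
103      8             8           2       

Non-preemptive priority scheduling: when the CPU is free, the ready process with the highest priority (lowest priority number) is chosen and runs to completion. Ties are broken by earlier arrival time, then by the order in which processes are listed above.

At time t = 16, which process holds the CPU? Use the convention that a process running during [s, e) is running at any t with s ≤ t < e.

Schedule: | 101 0-4 | idle 4-8 | 103 8-16 | 102 16-17 |
Completion: 101=4  102=17  103=16
Turnaround (C−A): 101=4  102=8  103=8

102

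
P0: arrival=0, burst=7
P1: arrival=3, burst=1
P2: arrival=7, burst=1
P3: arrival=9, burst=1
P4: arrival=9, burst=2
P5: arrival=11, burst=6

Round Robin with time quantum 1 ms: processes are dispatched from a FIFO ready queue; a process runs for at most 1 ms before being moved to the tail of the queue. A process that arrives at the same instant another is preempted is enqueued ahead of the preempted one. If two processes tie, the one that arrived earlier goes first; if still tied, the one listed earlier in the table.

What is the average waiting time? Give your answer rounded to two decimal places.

Schedule: | P0 0-3 | P1 3-4 | P0 4-7 | P2 7-8 | P0 8-9 | P3 9-10 | P4 10-11 | P5 11-12 | P4 12-13 | P5 13-18 |
Completion: P0=9  P1=4  P2=8  P3=10  P4=13  P5=18
Turnaround (C−A): P0=9  P1=1  P2=1  P3=1  P4=4  P5=7
Waiting times: P0=2, P1=0, P2=0, P3=0, P4=2, P5=1
Average waiting = (2+0+0+0+2+1) / 6 = 5/6 = 0.83

0.83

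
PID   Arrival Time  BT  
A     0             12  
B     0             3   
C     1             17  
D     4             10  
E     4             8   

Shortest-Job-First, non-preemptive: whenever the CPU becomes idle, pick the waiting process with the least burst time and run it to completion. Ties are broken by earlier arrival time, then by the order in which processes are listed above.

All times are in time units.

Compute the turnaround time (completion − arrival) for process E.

Schedule: | B 0-3 | A 3-15 | E 15-23 | D 23-33 | C 33-50 |
Completion: A=15  B=3  C=50  D=33  E=23
Turnaround(E) = completion − arrival = 23 − 4 = 19

19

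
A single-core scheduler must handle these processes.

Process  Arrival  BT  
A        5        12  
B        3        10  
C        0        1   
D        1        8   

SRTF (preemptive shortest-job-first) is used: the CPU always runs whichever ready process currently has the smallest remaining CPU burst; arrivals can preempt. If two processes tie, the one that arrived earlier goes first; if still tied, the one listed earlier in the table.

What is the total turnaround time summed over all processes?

51

Schedule: | C 0-1 | D 1-9 | B 9-19 | A 19-31 |
Completion: A=31  B=19  C=1  D=9
Turnaround (C−A): A=26  B=16  C=1  D=8
Turnaround = completion − arrival: A=26, B=16, C=1, D=8
Total turnaround = 26 + 16 + 1 + 8 = 51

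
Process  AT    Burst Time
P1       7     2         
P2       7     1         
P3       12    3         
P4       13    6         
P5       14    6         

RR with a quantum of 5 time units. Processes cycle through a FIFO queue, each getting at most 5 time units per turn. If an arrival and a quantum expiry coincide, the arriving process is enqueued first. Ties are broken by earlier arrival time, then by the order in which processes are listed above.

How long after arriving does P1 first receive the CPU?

Timeline: | idle 0-7 | P1 7-9 | P2 9-10 | idle 10-12 | P3 12-15 | P4 15-20 | P5 20-25 | P4 25-26 | P5 26-27 |
Completion: P1=9  P2=10  P3=15  P4=26  P5=27
Turnaround (C−A): P1=2  P2=3  P3=3  P4=13  P5=13
Response(P1) = first start − arrival = 7 − 7 = 0

0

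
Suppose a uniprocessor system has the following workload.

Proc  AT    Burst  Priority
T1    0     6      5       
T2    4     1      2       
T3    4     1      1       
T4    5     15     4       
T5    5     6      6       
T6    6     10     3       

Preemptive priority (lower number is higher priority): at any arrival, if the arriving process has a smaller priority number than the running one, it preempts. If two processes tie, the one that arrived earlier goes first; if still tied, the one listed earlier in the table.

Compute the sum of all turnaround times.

Schedule: | T1 0-4 | T3 4-5 | T2 5-6 | T6 6-16 | T4 16-31 | T1 31-33 | T5 33-39 |
Completion: T1=33  T2=6  T3=5  T4=31  T5=39  T6=16
Turnaround = completion − arrival: T1=33, T2=2, T3=1, T4=26, T5=34, T6=10
Total turnaround = 33 + 2 + 1 + 26 + 34 + 10 = 106

106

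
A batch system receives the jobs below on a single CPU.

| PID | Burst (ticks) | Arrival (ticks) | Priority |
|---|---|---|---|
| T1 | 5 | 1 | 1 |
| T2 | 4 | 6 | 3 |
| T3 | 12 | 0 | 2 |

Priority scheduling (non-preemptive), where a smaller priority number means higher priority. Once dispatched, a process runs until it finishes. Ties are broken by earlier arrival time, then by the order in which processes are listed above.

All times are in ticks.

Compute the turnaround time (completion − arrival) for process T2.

Gantt: | T3 0-12 | T1 12-17 | T2 17-21 |
Completion: T1=17  T2=21  T3=12
Turnaround(T2) = completion − arrival = 21 − 6 = 15

15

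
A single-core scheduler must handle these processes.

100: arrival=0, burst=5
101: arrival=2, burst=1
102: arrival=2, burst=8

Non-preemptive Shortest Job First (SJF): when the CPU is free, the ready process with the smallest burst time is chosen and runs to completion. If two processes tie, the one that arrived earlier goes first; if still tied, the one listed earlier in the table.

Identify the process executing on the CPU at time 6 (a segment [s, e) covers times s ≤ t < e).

102

Timeline: | 100 0-5 | 101 5-6 | 102 6-14 |
Completion: 100=5  101=6  102=14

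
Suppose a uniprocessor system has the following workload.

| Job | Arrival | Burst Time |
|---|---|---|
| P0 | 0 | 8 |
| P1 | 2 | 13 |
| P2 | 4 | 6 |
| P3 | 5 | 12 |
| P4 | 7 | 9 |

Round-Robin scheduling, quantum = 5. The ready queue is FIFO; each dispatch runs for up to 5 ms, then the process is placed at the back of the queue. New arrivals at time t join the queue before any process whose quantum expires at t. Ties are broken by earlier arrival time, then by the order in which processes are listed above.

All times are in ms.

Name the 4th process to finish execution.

Gantt: | P0 0-5 | P1 5-10 | P2 10-15 | P3 15-20 | P0 20-23 | P4 23-28 | P1 28-33 | P2 33-34 | P3 34-39 | P4 39-43 | P1 43-46 | P3 46-48 |
Completion: P0=23  P1=46  P2=34  P3=48  P4=43
Turnaround (C−A): P0=23  P1=44  P2=30  P3=43  P4=36
Finish order: P0 → P2 → P4 → P1 → P3

P1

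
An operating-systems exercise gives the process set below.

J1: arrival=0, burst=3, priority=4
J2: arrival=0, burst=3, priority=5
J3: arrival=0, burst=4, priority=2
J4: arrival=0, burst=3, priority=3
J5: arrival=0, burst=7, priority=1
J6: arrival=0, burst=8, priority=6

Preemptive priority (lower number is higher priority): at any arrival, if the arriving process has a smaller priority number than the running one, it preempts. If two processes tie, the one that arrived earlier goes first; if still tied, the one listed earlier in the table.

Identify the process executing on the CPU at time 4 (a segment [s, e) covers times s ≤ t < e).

Gantt: | J5 0-7 | J3 7-11 | J4 11-14 | J1 14-17 | J2 17-20 | J6 20-28 |
Completion: J1=17  J2=20  J3=11  J4=14  J5=7  J6=28
Turnaround (C−A): J1=17  J2=20  J3=11  J4=14  J5=7  J6=28

J5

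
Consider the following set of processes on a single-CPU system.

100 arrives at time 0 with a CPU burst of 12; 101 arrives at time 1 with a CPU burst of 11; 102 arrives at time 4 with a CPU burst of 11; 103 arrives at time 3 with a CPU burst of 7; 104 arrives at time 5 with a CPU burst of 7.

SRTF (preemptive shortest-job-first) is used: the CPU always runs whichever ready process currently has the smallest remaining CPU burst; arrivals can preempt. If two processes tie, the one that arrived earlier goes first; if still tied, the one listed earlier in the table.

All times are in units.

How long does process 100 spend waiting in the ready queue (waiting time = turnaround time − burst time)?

Schedule: | 100 0-3 | 103 3-10 | 104 10-17 | 100 17-26 | 101 26-37 | 102 37-48 |
Completion: 100=26  101=37  102=48  103=10  104=17
Turnaround (C−A): 100=26  101=36  102=44  103=7  104=12
Waiting(100) = turnaround − burst = 26 − 12 = 14

14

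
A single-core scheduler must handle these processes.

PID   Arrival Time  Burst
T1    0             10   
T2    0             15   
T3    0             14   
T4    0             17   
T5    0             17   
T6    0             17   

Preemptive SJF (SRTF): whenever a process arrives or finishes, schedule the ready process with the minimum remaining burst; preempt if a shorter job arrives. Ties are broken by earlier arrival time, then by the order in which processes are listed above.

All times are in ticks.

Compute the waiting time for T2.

24

Schedule: | T1 0-10 | T3 10-24 | T2 24-39 | T4 39-56 | T5 56-73 | T6 73-90 |
Completion: T1=10  T2=39  T3=24  T4=56  T5=73  T6=90
Turnaround (C−A): T1=10  T2=39  T3=24  T4=56  T5=73  T6=90
Waiting(T2) = turnaround − burst = 39 − 15 = 24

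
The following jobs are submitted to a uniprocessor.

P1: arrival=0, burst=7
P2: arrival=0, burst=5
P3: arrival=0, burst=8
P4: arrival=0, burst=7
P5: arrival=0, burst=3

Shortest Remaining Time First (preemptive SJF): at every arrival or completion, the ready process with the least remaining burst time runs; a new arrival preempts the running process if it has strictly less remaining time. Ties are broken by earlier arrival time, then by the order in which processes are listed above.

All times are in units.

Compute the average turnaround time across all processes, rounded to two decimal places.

15.60

Schedule: | P5 0-3 | P2 3-8 | P1 8-15 | P4 15-22 | P3 22-30 |
Completion: P1=15  P2=8  P3=30  P4=22  P5=3
Turnaround times: P1=15, P2=8, P3=30, P4=22, P5=3
Average turnaround = (15+8+30+22+3) / 5 = 78/5 = 15.60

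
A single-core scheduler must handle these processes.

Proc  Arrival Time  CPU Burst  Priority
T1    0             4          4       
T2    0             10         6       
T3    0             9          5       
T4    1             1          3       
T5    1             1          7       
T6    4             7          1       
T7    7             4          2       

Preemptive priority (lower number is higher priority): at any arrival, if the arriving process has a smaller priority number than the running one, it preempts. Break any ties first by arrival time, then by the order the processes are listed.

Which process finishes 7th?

Schedule: | T1 0-1 | T4 1-2 | T1 2-4 | T6 4-11 | T7 11-15 | T1 15-16 | T3 16-25 | T2 25-35 | T5 35-36 |
Completion: T1=16  T2=35  T3=25  T4=2  T5=36  T6=11  T7=15
Finish order: T4 → T6 → T7 → T1 → T3 → T2 → T5

T5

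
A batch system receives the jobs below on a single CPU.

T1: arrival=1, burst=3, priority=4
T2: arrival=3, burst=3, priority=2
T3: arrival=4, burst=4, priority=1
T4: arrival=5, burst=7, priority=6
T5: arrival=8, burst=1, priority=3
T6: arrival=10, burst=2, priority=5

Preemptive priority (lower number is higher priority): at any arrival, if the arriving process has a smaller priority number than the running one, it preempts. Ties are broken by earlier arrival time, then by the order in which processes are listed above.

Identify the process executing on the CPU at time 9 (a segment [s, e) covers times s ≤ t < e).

Schedule: | idle 0-1 | T1 1-3 | T2 3-4 | T3 4-8 | T2 8-10 | T5 10-11 | T1 11-12 | T6 12-14 | T4 14-21 |
Completion: T1=12  T2=10  T3=8  T4=21  T5=11  T6=14
Turnaround (C−A): T1=11  T2=7  T3=4  T4=16  T5=3  T6=4

T2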